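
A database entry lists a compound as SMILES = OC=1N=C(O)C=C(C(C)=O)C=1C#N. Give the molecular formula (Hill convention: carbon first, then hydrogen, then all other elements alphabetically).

C8H6N2O3

Walk through each heavy atom and fill implicit hydrogens from standard valence (C 4, N 3, O 2, S 2, halogen 1):
  atom 1: O, bond orders sum to 1 (valence 2) → 1 H
  atom 2: C, bond orders sum to 4 (valence 4) → 0 H
  atom 3: N, bond orders sum to 3 (valence 3) → 0 H
  atom 4: C, bond orders sum to 4 (valence 4) → 0 H
  atom 5: O, bond orders sum to 1 (valence 2) → 1 H
  atom 6: C, bond orders sum to 3 (valence 4) → 1 H
  atom 7: C, bond orders sum to 4 (valence 4) → 0 H
  atom 8: C, bond orders sum to 4 (valence 4) → 0 H
  atom 9: C, bond orders sum to 1 (valence 4) → 3 H
  atom 10: O, bond orders sum to 2 (valence 2) → 0 H
  atom 11: C, bond orders sum to 4 (valence 4) → 0 H
  atom 12: C, bond orders sum to 4 (valence 4) → 0 H
  atom 13: N, bond orders sum to 3 (valence 3) → 0 H
Totals → C:8, H:6, N:2, O:3.
In Hill order: C8H6N2O3.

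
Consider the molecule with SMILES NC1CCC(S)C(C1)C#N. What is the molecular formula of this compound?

C7H12N2S

Walk through each heavy atom and fill implicit hydrogens from standard valence (C 4, N 3, O 2, S 2, halogen 1):
  atom 1: N, bond orders sum to 1 (valence 3) → 2 H
  atom 2: C, bond orders sum to 3 (valence 4) → 1 H
  atom 3: C, bond orders sum to 2 (valence 4) → 2 H
  atom 4: C, bond orders sum to 2 (valence 4) → 2 H
  atom 5: C, bond orders sum to 3 (valence 4) → 1 H
  atom 6: S, bond orders sum to 1 (valence 2) → 1 H
  atom 7: C, bond orders sum to 3 (valence 4) → 1 H
  atom 8: C, bond orders sum to 2 (valence 4) → 2 H
  atom 9: C, bond orders sum to 4 (valence 4) → 0 H
  atom 10: N, bond orders sum to 3 (valence 3) → 0 H
Totals → C:7, H:12, N:2, S:1.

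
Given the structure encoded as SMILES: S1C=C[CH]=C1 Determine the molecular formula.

Walk through each heavy atom and fill implicit hydrogens from standard valence (C 4, N 3, O 2, S 2, halogen 1):
  atom 1: S, bond orders sum to 2 (valence 2) → 0 H
  atom 2: C, bond orders sum to 3 (valence 4) → 1 H
  atom 3: C, bond orders sum to 3 (valence 4) → 1 H
  atom 4: C with explicit H count 1
  atom 5: C, bond orders sum to 3 (valence 4) → 1 H
Totals → C:4, H:4, S:1.

C4H4S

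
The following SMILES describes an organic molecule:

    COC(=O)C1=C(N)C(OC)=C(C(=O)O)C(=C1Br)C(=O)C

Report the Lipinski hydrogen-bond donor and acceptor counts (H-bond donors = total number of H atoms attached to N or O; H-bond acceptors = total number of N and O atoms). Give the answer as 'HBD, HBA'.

Donors: find every N or O and count the H atoms it carries.
  atom 2 (O): bond orders sum to 2 → 0 H
  atom 4 (O): bond orders sum to 2 → 0 H
  atom 7 (N): bond orders sum to 1 → 2 H
  atom 9 (O): bond orders sum to 2 → 0 H
  atom 13 (O): bond orders sum to 2 → 0 H
  atom 14 (O): bond orders sum to 1 → 1 H
  atom 19 (O): bond orders sum to 2 → 0 H
Lipinski HBD = 3.
Acceptors: N atoms = 1, O atoms = 6 → HBA = 7.

3, 7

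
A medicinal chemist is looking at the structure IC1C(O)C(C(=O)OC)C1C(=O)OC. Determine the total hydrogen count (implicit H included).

Walk through each heavy atom and fill implicit hydrogens from standard valence (C 4, N 3, O 2, S 2, halogen 1):
  atom 1: I (halogen, monovalent) → 0 H
  atom 2: C, bond orders sum to 3 (valence 4) → 1 H
  atom 3: C, bond orders sum to 3 (valence 4) → 1 H
  atom 4: O, bond orders sum to 1 (valence 2) → 1 H
  atom 5: C, bond orders sum to 3 (valence 4) → 1 H
  atom 6: C, bond orders sum to 4 (valence 4) → 0 H
  atom 7: O, bond orders sum to 2 (valence 2) → 0 H
  atom 8: O, bond orders sum to 2 (valence 2) → 0 H
  atom 9: C, bond orders sum to 1 (valence 4) → 3 H
  atom 10: C, bond orders sum to 3 (valence 4) → 1 H
  atom 11: C, bond orders sum to 4 (valence 4) → 0 H
  atom 12: O, bond orders sum to 2 (valence 2) → 0 H
  atom 13: O, bond orders sum to 2 (valence 2) → 0 H
  atom 14: C, bond orders sum to 1 (valence 4) → 3 H
Total hydrogens: 11.

11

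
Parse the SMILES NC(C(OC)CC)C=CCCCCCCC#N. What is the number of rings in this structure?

0

In SMILES, each pair of matching ring-closure digits denotes one ring-closing bond; the number of such bonds equals the number of independent rings.
Ring-closure bonds here: 0.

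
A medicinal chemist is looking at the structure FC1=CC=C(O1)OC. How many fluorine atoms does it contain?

1

Scan the SMILES for F atoms (remember two-letter symbols like Cl and Br are single atoms).
Fluorine count: 1.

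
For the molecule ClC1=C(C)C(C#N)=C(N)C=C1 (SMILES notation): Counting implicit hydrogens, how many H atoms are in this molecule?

7

Walk through each heavy atom and fill implicit hydrogens from standard valence (C 4, N 3, O 2, S 2, halogen 1):
  atom 1: Cl (halogen, monovalent) → 0 H
  atom 2: C, bond orders sum to 4 (valence 4) → 0 H
  atom 3: C, bond orders sum to 4 (valence 4) → 0 H
  atom 4: C, bond orders sum to 1 (valence 4) → 3 H
  atom 5: C, bond orders sum to 4 (valence 4) → 0 H
  atom 6: C, bond orders sum to 4 (valence 4) → 0 H
  atom 7: N, bond orders sum to 3 (valence 3) → 0 H
  atom 8: C, bond orders sum to 4 (valence 4) → 0 H
  atom 9: N, bond orders sum to 1 (valence 3) → 2 H
  atom 10: C, bond orders sum to 3 (valence 4) → 1 H
  atom 11: C, bond orders sum to 3 (valence 4) → 1 H
Total hydrogens: 7.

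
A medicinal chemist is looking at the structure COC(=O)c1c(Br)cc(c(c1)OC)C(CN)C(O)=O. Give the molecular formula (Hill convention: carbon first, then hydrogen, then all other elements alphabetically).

Walk through each heavy atom and fill implicit hydrogens from standard valence (C 4, N 3, O 2, S 2, halogen 1); for lowercase aromatic atoms, an aromatic c carries 1 H when it has two neighbours and 0 H with three, and aromatic n carries 0 H:
  atom 1: C, bond orders sum to 1 (valence 4) → 3 H
  atom 2: O, bond orders sum to 2 (valence 2) → 0 H
  atom 3: C, bond orders sum to 4 (valence 4) → 0 H
  atom 4: O, bond orders sum to 2 (valence 2) → 0 H
  atom 5: aromatic c, 3 neighbours → 0 H
  atom 6: aromatic c, 3 neighbours → 0 H
  atom 7: Br (halogen, monovalent) → 0 H
  atom 8: aromatic c, 2 neighbours → 1 H
  atom 9: aromatic c, 3 neighbours → 0 H
  atom 10: aromatic c, 3 neighbours → 0 H
  atom 11: aromatic c, 2 neighbours → 1 H
  atom 12: O, bond orders sum to 2 (valence 2) → 0 H
  atom 13: C, bond orders sum to 1 (valence 4) → 3 H
  atom 14: C, bond orders sum to 3 (valence 4) → 1 H
  atom 15: C, bond orders sum to 2 (valence 4) → 2 H
  atom 16: N, bond orders sum to 1 (valence 3) → 2 H
  atom 17: C, bond orders sum to 4 (valence 4) → 0 H
  atom 18: O, bond orders sum to 1 (valence 2) → 1 H
  atom 19: O, bond orders sum to 2 (valence 2) → 0 H
Totals → C:12, H:14, Br:1, N:1, O:5.

C12H14BrNO5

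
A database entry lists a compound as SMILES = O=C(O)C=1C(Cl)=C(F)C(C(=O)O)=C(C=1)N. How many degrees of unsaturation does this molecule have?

6

Degree of unsaturation = (number of rings) + (number of π bonds).
Ring closures in the SMILES: 1.
π bonds: 5 double bonds (each 1 DoU) → 5 DoU from unsaturation.
Total DoU = 1 + 5 = 6.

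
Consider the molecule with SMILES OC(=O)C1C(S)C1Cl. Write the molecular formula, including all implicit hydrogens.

Walk through each heavy atom and fill implicit hydrogens from standard valence (C 4, N 3, O 2, S 2, halogen 1):
  atom 1: O, bond orders sum to 1 (valence 2) → 1 H
  atom 2: C, bond orders sum to 4 (valence 4) → 0 H
  atom 3: O, bond orders sum to 2 (valence 2) → 0 H
  atom 4: C, bond orders sum to 3 (valence 4) → 1 H
  atom 5: C, bond orders sum to 3 (valence 4) → 1 H
  atom 6: S, bond orders sum to 1 (valence 2) → 1 H
  atom 7: C, bond orders sum to 3 (valence 4) → 1 H
  atom 8: Cl (halogen, monovalent) → 0 H
Totals → C:4, H:5, Cl:1, O:2, S:1.

C4H5ClO2S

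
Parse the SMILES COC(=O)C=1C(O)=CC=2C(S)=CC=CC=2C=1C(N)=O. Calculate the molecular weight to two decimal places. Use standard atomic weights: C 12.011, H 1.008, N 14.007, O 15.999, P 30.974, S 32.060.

First, the molecular formula is C13H11NO4S (counting implicit H from valence).
  C: 13 × 12.011 = 156.143
  H: 11 × 1.008 = 11.088
  N: 1 × 14.007 = 14.007
  O: 4 × 15.999 = 63.996
  S: 1 × 32.060 = 32.060
Sum: 13×12.011 + 11×1.008 + 1×14.007 + 4×15.999 + 1×32.060 = 277.294 → 277.29 g/mol.

277.29 g/mol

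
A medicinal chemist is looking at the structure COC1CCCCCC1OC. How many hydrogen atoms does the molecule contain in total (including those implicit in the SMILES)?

18

Walk through each heavy atom and fill implicit hydrogens from standard valence (C 4, N 3, O 2, S 2, halogen 1):
  atom 1: C, bond orders sum to 1 (valence 4) → 3 H
  atom 2: O, bond orders sum to 2 (valence 2) → 0 H
  atom 3: C, bond orders sum to 3 (valence 4) → 1 H
  atom 4: C, bond orders sum to 2 (valence 4) → 2 H
  atom 5: C, bond orders sum to 2 (valence 4) → 2 H
  atom 6: C, bond orders sum to 2 (valence 4) → 2 H
  atom 7: C, bond orders sum to 2 (valence 4) → 2 H
  atom 8: C, bond orders sum to 2 (valence 4) → 2 H
  atom 9: C, bond orders sum to 3 (valence 4) → 1 H
  atom 10: O, bond orders sum to 2 (valence 2) → 0 H
  atom 11: C, bond orders sum to 1 (valence 4) → 3 H
Total hydrogens: 18.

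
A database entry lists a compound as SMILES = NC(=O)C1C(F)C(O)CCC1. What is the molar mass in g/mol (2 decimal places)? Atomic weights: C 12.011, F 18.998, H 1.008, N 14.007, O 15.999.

First, the molecular formula is C7H12FNO2 (counting implicit H from valence).
  C: 7 × 12.011 = 84.077
  F: 1 × 18.998 = 18.998
  H: 12 × 1.008 = 12.096
  N: 1 × 14.007 = 14.007
  O: 2 × 15.999 = 31.998
Sum: 7×12.011 + 1×18.998 + 12×1.008 + 1×14.007 + 2×15.999 = 161.176 → 161.18 g/mol.

161.18 g/mol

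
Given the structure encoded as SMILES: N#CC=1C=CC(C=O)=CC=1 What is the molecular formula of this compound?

Walk through each heavy atom and fill implicit hydrogens from standard valence (C 4, N 3, O 2, S 2, halogen 1):
  atom 1: N, bond orders sum to 3 (valence 3) → 0 H
  atom 2: C, bond orders sum to 4 (valence 4) → 0 H
  atom 3: C, bond orders sum to 4 (valence 4) → 0 H
  atom 4: C, bond orders sum to 3 (valence 4) → 1 H
  atom 5: C, bond orders sum to 3 (valence 4) → 1 H
  atom 6: C, bond orders sum to 4 (valence 4) → 0 H
  atom 7: C, bond orders sum to 3 (valence 4) → 1 H
  atom 8: O, bond orders sum to 2 (valence 2) → 0 H
  atom 9: C, bond orders sum to 3 (valence 4) → 1 H
  atom 10: C, bond orders sum to 3 (valence 4) → 1 H
Totals → C:8, H:5, N:1, O:1.

C8H5NO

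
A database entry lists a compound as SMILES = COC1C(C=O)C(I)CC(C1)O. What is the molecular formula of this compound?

C8H13IO3

Walk through each heavy atom and fill implicit hydrogens from standard valence (C 4, N 3, O 2, S 2, halogen 1):
  atom 1: C, bond orders sum to 1 (valence 4) → 3 H
  atom 2: O, bond orders sum to 2 (valence 2) → 0 H
  atom 3: C, bond orders sum to 3 (valence 4) → 1 H
  atom 4: C, bond orders sum to 3 (valence 4) → 1 H
  atom 5: C, bond orders sum to 3 (valence 4) → 1 H
  atom 6: O, bond orders sum to 2 (valence 2) → 0 H
  atom 7: C, bond orders sum to 3 (valence 4) → 1 H
  atom 8: I (halogen, monovalent) → 0 H
  atom 9: C, bond orders sum to 2 (valence 4) → 2 H
  atom 10: C, bond orders sum to 3 (valence 4) → 1 H
  atom 11: C, bond orders sum to 2 (valence 4) → 2 H
  atom 12: O, bond orders sum to 1 (valence 2) → 1 H
Totals → C:8, H:13, I:1, O:3.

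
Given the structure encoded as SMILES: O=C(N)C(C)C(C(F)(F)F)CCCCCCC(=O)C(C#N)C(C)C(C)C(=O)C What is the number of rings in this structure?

In SMILES, each pair of matching ring-closure digits denotes one ring-closing bond; the number of such bonds equals the number of independent rings.
Ring-closure bonds here: 0.

0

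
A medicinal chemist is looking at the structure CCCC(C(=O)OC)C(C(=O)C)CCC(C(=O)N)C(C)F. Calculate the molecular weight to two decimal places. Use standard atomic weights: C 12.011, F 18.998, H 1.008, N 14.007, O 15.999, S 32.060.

First, the molecular formula is C15H26FNO4 (counting implicit H from valence).
  C: 15 × 12.011 = 180.165
  F: 1 × 18.998 = 18.998
  H: 26 × 1.008 = 26.208
  N: 1 × 14.007 = 14.007
  O: 4 × 15.999 = 63.996
Sum: 15×12.011 + 1×18.998 + 26×1.008 + 1×14.007 + 4×15.999 = 303.374 → 303.37 g/mol.

303.37 g/mol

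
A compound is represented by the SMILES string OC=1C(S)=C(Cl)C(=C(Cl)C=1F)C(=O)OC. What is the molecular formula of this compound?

C8H5Cl2FO3S

Walk through each heavy atom and fill implicit hydrogens from standard valence (C 4, N 3, O 2, S 2, halogen 1):
  atom 1: O, bond orders sum to 1 (valence 2) → 1 H
  atom 2: C, bond orders sum to 4 (valence 4) → 0 H
  atom 3: C, bond orders sum to 4 (valence 4) → 0 H
  atom 4: S, bond orders sum to 1 (valence 2) → 1 H
  atom 5: C, bond orders sum to 4 (valence 4) → 0 H
  atom 6: Cl (halogen, monovalent) → 0 H
  atom 7: C, bond orders sum to 4 (valence 4) → 0 H
  atom 8: C, bond orders sum to 4 (valence 4) → 0 H
  atom 9: Cl (halogen, monovalent) → 0 H
  atom 10: C, bond orders sum to 4 (valence 4) → 0 H
  atom 11: F (halogen, monovalent) → 0 H
  atom 12: C, bond orders sum to 4 (valence 4) → 0 H
  atom 13: O, bond orders sum to 2 (valence 2) → 0 H
  atom 14: O, bond orders sum to 2 (valence 2) → 0 H
  atom 15: C, bond orders sum to 1 (valence 4) → 3 H
Totals → C:8, H:5, Cl:2, F:1, O:3, S:1.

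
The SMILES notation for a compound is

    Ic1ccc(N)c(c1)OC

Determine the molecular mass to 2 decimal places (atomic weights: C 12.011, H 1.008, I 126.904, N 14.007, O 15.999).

First, the molecular formula is C7H8INO (counting implicit H from valence).
  C: 7 × 12.011 = 84.077
  H: 8 × 1.008 = 8.064
  I: 1 × 126.904 = 126.904
  N: 1 × 14.007 = 14.007
  O: 1 × 15.999 = 15.999
Sum: 7×12.011 + 8×1.008 + 1×126.904 + 1×14.007 + 1×15.999 = 249.051 → 249.05 g/mol.

249.05 g/mol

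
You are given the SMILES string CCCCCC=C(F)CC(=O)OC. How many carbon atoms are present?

Count every carbon token in the SMILES (each C, including those in ring-closure positions and inside branches).
Carbon count: 10.

10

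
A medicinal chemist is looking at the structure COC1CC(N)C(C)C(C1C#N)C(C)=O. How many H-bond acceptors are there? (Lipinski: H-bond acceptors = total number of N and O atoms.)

4

N atoms: 2; O atoms: 2.
Lipinski HBA = 2 + 2 = 4.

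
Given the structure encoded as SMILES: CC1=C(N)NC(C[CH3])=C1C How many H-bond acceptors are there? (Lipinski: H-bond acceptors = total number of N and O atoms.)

2

N atoms: 2; O atoms: 0.
Lipinski HBA = 2 + 0 = 2.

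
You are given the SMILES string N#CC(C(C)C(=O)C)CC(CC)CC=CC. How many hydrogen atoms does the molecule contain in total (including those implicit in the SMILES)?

Walk through each heavy atom and fill implicit hydrogens from standard valence (C 4, N 3, O 2, S 2, halogen 1):
  atom 1: N, bond orders sum to 3 (valence 3) → 0 H
  atom 2: C, bond orders sum to 4 (valence 4) → 0 H
  atom 3: C, bond orders sum to 3 (valence 4) → 1 H
  atom 4: C, bond orders sum to 3 (valence 4) → 1 H
  atom 5: C, bond orders sum to 1 (valence 4) → 3 H
  atom 6: C, bond orders sum to 4 (valence 4) → 0 H
  atom 7: O, bond orders sum to 2 (valence 2) → 0 H
  atom 8: C, bond orders sum to 1 (valence 4) → 3 H
  atom 9: C, bond orders sum to 2 (valence 4) → 2 H
  atom 10: C, bond orders sum to 3 (valence 4) → 1 H
  atom 11: C, bond orders sum to 2 (valence 4) → 2 H
  atom 12: C, bond orders sum to 1 (valence 4) → 3 H
  atom 13: C, bond orders sum to 2 (valence 4) → 2 H
  atom 14: C, bond orders sum to 3 (valence 4) → 1 H
  atom 15: C, bond orders sum to 3 (valence 4) → 1 H
  atom 16: C, bond orders sum to 1 (valence 4) → 3 H
Total hydrogens: 23.

23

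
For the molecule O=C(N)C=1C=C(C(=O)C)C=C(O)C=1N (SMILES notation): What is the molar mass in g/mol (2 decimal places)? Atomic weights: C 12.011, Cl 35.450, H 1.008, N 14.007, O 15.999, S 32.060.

First, the molecular formula is C9H10N2O3 (counting implicit H from valence).
  C: 9 × 12.011 = 108.099
  H: 10 × 1.008 = 10.080
  N: 2 × 14.007 = 28.014
  O: 3 × 15.999 = 47.997
Sum: 9×12.011 + 10×1.008 + 2×14.007 + 3×15.999 = 194.190 → 194.19 g/mol.

194.19 g/mol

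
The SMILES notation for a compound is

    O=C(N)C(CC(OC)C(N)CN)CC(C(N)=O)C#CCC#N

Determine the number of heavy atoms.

Every atom symbol written in the SMILES (organic subset) is one heavy atom; implicit H are not written.
Heavy atoms by element → C:14, N:5, O:3.
Total: 22.

22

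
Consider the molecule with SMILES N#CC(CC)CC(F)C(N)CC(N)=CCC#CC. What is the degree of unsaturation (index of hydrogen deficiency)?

Molecular formula: C14H22FN3.
DoU = (2C + 2 + N − H − X) / 2, where X is the halogen count and O/S are ignored.
    = (2·14 + 2 + 3 − 22 − 1) / 2 = 10 / 2 = 5.

5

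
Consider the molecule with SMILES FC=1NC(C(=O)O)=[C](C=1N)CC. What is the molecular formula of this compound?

Walk through each heavy atom and fill implicit hydrogens from standard valence (C 4, N 3, O 2, S 2, halogen 1):
  atom 1: F (halogen, monovalent) → 0 H
  atom 2: C, bond orders sum to 4 (valence 4) → 0 H
  atom 3: N, bond orders sum to 2 (valence 3) → 1 H
  atom 4: C, bond orders sum to 4 (valence 4) → 0 H
  atom 5: C, bond orders sum to 4 (valence 4) → 0 H
  atom 6: O, bond orders sum to 2 (valence 2) → 0 H
  atom 7: O, bond orders sum to 1 (valence 2) → 1 H
  atom 8: C with explicit H count 0
  atom 9: C, bond orders sum to 4 (valence 4) → 0 H
  atom 10: N, bond orders sum to 1 (valence 3) → 2 H
  atom 11: C, bond orders sum to 2 (valence 4) → 2 H
  atom 12: C, bond orders sum to 1 (valence 4) → 3 H
Totals → C:7, H:9, F:1, N:2, O:2.
In Hill order: C7H9FN2O2.

C7H9FN2O2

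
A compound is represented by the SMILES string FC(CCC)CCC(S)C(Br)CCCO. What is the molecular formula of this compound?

Walk through each heavy atom and fill implicit hydrogens from standard valence (C 4, N 3, O 2, S 2, halogen 1):
  atom 1: F (halogen, monovalent) → 0 H
  atom 2: C, bond orders sum to 3 (valence 4) → 1 H
  atom 3: C, bond orders sum to 2 (valence 4) → 2 H
  atom 4: C, bond orders sum to 2 (valence 4) → 2 H
  atom 5: C, bond orders sum to 1 (valence 4) → 3 H
  atom 6: C, bond orders sum to 2 (valence 4) → 2 H
  atom 7: C, bond orders sum to 2 (valence 4) → 2 H
  atom 8: C, bond orders sum to 3 (valence 4) → 1 H
  atom 9: S, bond orders sum to 1 (valence 2) → 1 H
  atom 10: C, bond orders sum to 3 (valence 4) → 1 H
  atom 11: Br (halogen, monovalent) → 0 H
  atom 12: C, bond orders sum to 2 (valence 4) → 2 H
  atom 13: C, bond orders sum to 2 (valence 4) → 2 H
  atom 14: C, bond orders sum to 2 (valence 4) → 2 H
  atom 15: O, bond orders sum to 1 (valence 2) → 1 H
Totals → C:11, H:22, Br:1, F:1, O:1, S:1.

C11H22BrFOS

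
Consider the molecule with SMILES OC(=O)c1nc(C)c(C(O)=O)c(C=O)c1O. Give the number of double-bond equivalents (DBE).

Molecular formula: C9H7NO6.
DoU = (2C + 2 + N − H − X) / 2, where X is the halogen count and O/S are ignored.
    = (2·9 + 2 + 1 − 7 − 0) / 2 = 14 / 2 = 7.

7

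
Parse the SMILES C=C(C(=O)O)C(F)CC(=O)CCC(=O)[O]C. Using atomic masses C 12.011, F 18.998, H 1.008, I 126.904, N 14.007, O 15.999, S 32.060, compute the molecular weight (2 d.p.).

First, the molecular formula is C10H13FO5 (counting implicit H from valence).
  C: 10 × 12.011 = 120.110
  F: 1 × 18.998 = 18.998
  H: 13 × 1.008 = 13.104
  O: 5 × 15.999 = 79.995
Sum: 10×12.011 + 1×18.998 + 13×1.008 + 5×15.999 = 232.207 → 232.21 g/mol.

232.21 g/mol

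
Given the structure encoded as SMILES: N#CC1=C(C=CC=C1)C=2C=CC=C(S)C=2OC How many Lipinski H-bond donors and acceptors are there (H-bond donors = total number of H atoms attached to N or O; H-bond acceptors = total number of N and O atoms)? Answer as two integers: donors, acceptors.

Donors: find every N or O and count the H atoms it carries.
  atom 1 (N): bond orders sum to 3 → 0 H
  atom 16 (O): bond orders sum to 2 → 0 H
Lipinski HBD = 0.
Acceptors: N atoms = 1, O atoms = 1 → HBA = 2.

0, 2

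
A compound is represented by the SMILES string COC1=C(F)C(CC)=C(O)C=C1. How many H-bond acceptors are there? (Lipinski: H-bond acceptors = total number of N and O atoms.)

N atoms: 0; O atoms: 2.
Lipinski HBA = 0 + 2 = 2.

2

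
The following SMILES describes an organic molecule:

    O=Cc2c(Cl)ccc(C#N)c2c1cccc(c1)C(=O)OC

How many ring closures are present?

In SMILES, each pair of matching ring-closure digits denotes one ring-closing bond; the number of such bonds equals the number of independent rings.
Ring-closure bonds here: 2.

2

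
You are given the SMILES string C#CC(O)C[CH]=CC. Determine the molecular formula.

Walk through each heavy atom and fill implicit hydrogens from standard valence (C 4, N 3, O 2, S 2, halogen 1):
  atom 1: C, bond orders sum to 3 (valence 4) → 1 H
  atom 2: C, bond orders sum to 4 (valence 4) → 0 H
  atom 3: C, bond orders sum to 3 (valence 4) → 1 H
  atom 4: O, bond orders sum to 1 (valence 2) → 1 H
  atom 5: C, bond orders sum to 2 (valence 4) → 2 H
  atom 6: C with explicit H count 1
  atom 7: C, bond orders sum to 3 (valence 4) → 1 H
  atom 8: C, bond orders sum to 1 (valence 4) → 3 H
Totals → C:7, H:10, O:1.
In Hill order: C7H10O.

C7H10O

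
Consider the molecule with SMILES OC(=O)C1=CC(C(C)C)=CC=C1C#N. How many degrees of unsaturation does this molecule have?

7

Degree of unsaturation = (number of rings) + (number of π bonds).
Ring closures in the SMILES: 1.
π bonds: 4 double bonds (each 1 DoU), 1 triple bond (each 2 DoU) → 6 DoU from unsaturation.
Total DoU = 1 + 6 = 7.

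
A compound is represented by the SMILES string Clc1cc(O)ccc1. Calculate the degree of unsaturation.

4

Molecular formula: C6H5ClO.
DoU = (2C + 2 + N − H − X) / 2, where X is the halogen count and O/S are ignored.
    = (2·6 + 2 + 0 − 5 − 1) / 2 = 8 / 2 = 4.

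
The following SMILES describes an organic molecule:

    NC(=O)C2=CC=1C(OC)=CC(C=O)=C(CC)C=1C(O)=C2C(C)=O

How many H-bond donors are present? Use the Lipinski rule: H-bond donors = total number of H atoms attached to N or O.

3

Donors: find every N or O and count the H atoms it carries.
  atom 1 (N): bond orders sum to 1 → 2 H
  atom 3 (O): bond orders sum to 2 → 0 H
  atom 8 (O): bond orders sum to 2 → 0 H
  atom 13 (O): bond orders sum to 2 → 0 H
  atom 19 (O): bond orders sum to 1 → 1 H
  atom 23 (O): bond orders sum to 2 → 0 H
Lipinski HBD = 3.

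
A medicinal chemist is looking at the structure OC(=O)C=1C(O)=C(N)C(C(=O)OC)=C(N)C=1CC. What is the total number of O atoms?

5

Scan the SMILES for O atoms (remember two-letter symbols like Cl and Br are single atoms).
Oxygen count: 5.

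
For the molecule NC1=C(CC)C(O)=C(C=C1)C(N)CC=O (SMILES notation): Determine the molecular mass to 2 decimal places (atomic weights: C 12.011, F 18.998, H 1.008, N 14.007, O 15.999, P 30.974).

208.26 g/mol

First, the molecular formula is C11H16N2O2 (counting implicit H from valence).
  C: 11 × 12.011 = 132.121
  H: 16 × 1.008 = 16.128
  N: 2 × 14.007 = 28.014
  O: 2 × 15.999 = 31.998
Sum: 11×12.011 + 16×1.008 + 2×14.007 + 2×15.999 = 208.261 → 208.26 g/mol.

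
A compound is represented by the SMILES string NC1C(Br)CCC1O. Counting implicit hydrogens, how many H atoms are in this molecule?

10

Walk through each heavy atom and fill implicit hydrogens from standard valence (C 4, N 3, O 2, S 2, halogen 1):
  atom 1: N, bond orders sum to 1 (valence 3) → 2 H
  atom 2: C, bond orders sum to 3 (valence 4) → 1 H
  atom 3: C, bond orders sum to 3 (valence 4) → 1 H
  atom 4: Br (halogen, monovalent) → 0 H
  atom 5: C, bond orders sum to 2 (valence 4) → 2 H
  atom 6: C, bond orders sum to 2 (valence 4) → 2 H
  atom 7: C, bond orders sum to 3 (valence 4) → 1 H
  atom 8: O, bond orders sum to 1 (valence 2) → 1 H
Total hydrogens: 10.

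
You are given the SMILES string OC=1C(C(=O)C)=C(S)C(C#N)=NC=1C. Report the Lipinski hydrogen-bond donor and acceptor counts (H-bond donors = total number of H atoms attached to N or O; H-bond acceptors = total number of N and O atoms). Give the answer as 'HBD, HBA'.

Donors: find every N or O and count the H atoms it carries.
  atom 1 (O): bond orders sum to 1 → 1 H
  atom 5 (O): bond orders sum to 2 → 0 H
  atom 11 (N): bond orders sum to 3 → 0 H
  atom 12 (N): bond orders sum to 3 → 0 H
Lipinski HBD = 1.
Acceptors: N atoms = 2, O atoms = 2 → HBA = 4.

1, 4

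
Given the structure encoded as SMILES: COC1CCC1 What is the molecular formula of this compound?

Walk through each heavy atom and fill implicit hydrogens from standard valence (C 4, N 3, O 2, S 2, halogen 1):
  atom 1: C, bond orders sum to 1 (valence 4) → 3 H
  atom 2: O, bond orders sum to 2 (valence 2) → 0 H
  atom 3: C, bond orders sum to 3 (valence 4) → 1 H
  atom 4: C, bond orders sum to 2 (valence 4) → 2 H
  atom 5: C, bond orders sum to 2 (valence 4) → 2 H
  atom 6: C, bond orders sum to 2 (valence 4) → 2 H
Totals → C:5, H:10, O:1.
In Hill order: C5H10O.

C5H10O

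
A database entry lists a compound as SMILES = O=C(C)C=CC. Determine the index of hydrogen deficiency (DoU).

2

Degree of unsaturation = (number of rings) + (number of π bonds).
Ring closures in the SMILES: 0.
π bonds: 2 double bonds (each 1 DoU) → 2 DoU from unsaturation.
Total DoU = 0 + 2 = 2.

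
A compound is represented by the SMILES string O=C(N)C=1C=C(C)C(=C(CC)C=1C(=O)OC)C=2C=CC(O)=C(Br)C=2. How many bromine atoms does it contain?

Scan the SMILES for Br atoms (remember two-letter symbols like Cl and Br are single atoms).
Bromine count: 1.

1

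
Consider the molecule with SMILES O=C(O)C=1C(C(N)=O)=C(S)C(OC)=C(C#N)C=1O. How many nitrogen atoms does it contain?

2

Scan the SMILES for N atoms (remember two-letter symbols like Cl and Br are single atoms).
Nitrogen count: 2.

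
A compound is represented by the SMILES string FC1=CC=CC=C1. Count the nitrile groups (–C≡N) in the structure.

Scan the SMILES for the nitrile motif — none present.

0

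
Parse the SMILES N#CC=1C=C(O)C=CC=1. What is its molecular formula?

Walk through each heavy atom and fill implicit hydrogens from standard valence (C 4, N 3, O 2, S 2, halogen 1):
  atom 1: N, bond orders sum to 3 (valence 3) → 0 H
  atom 2: C, bond orders sum to 4 (valence 4) → 0 H
  atom 3: C, bond orders sum to 4 (valence 4) → 0 H
  atom 4: C, bond orders sum to 3 (valence 4) → 1 H
  atom 5: C, bond orders sum to 4 (valence 4) → 0 H
  atom 6: O, bond orders sum to 1 (valence 2) → 1 H
  atom 7: C, bond orders sum to 3 (valence 4) → 1 H
  atom 8: C, bond orders sum to 3 (valence 4) → 1 H
  atom 9: C, bond orders sum to 3 (valence 4) → 1 H
Totals → C:7, H:5, N:1, O:1.
In Hill order: C7H5NO.

C7H5NO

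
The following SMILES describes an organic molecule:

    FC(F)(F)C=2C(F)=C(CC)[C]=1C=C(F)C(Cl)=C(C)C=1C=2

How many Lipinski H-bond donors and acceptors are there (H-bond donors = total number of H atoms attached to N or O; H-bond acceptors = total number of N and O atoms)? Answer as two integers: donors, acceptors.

0, 0

Donors: find every N or O and count the H atoms it carries.
  (no N or O atoms present)
Lipinski HBD = 0.
Acceptors: N atoms = 0, O atoms = 0 → HBA = 0.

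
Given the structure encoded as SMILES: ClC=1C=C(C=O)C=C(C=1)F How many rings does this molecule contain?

1

In SMILES, each pair of matching ring-closure digits denotes one ring-closing bond; the number of such bonds equals the number of independent rings.
Ring-closure bonds here: 1.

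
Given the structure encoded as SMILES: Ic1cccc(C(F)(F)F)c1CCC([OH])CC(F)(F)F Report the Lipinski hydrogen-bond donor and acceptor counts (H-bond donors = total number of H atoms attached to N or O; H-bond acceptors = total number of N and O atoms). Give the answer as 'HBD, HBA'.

Donors: find every N or O and count the H atoms it carries.
  atom 15 (O): bond orders sum to 1 → 1 H
Lipinski HBD = 1.
Acceptors: N atoms = 0, O atoms = 1 → HBA = 1.

1, 1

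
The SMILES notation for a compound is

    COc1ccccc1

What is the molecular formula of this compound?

Walk through each heavy atom and fill implicit hydrogens from standard valence (C 4, N 3, O 2, S 2, halogen 1); for lowercase aromatic atoms, an aromatic c carries 1 H when it has two neighbours and 0 H with three, and aromatic n carries 0 H:
  atom 1: C, bond orders sum to 1 (valence 4) → 3 H
  atom 2: O, bond orders sum to 2 (valence 2) → 0 H
  atom 3: aromatic c, 3 neighbours → 0 H
  atom 4: aromatic c, 2 neighbours → 1 H
  atom 5: aromatic c, 2 neighbours → 1 H
  atom 6: aromatic c, 2 neighbours → 1 H
  atom 7: aromatic c, 2 neighbours → 1 H
  atom 8: aromatic c, 2 neighbours → 1 H
Totals → C:7, H:8, O:1.

C7H8O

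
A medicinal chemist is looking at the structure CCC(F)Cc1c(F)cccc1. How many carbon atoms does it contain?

10

Count every carbon token in the SMILES (each C, including those in ring-closure positions and inside branches).
Carbon count: 10.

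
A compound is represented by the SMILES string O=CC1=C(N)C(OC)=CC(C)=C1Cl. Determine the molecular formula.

C9H10ClNO2

Walk through each heavy atom and fill implicit hydrogens from standard valence (C 4, N 3, O 2, S 2, halogen 1):
  atom 1: O, bond orders sum to 2 (valence 2) → 0 H
  atom 2: C, bond orders sum to 3 (valence 4) → 1 H
  atom 3: C, bond orders sum to 4 (valence 4) → 0 H
  atom 4: C, bond orders sum to 4 (valence 4) → 0 H
  atom 5: N, bond orders sum to 1 (valence 3) → 2 H
  atom 6: C, bond orders sum to 4 (valence 4) → 0 H
  atom 7: O, bond orders sum to 2 (valence 2) → 0 H
  atom 8: C, bond orders sum to 1 (valence 4) → 3 H
  atom 9: C, bond orders sum to 3 (valence 4) → 1 H
  atom 10: C, bond orders sum to 4 (valence 4) → 0 H
  atom 11: C, bond orders sum to 1 (valence 4) → 3 H
  atom 12: C, bond orders sum to 4 (valence 4) → 0 H
  atom 13: Cl (halogen, monovalent) → 0 H
Totals → C:9, H:10, Cl:1, N:1, O:2.
In Hill order: C9H10ClNO2.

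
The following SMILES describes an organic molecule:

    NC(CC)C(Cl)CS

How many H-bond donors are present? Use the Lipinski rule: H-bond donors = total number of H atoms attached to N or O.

2

Donors: find every N or O and count the H atoms it carries.
  atom 1 (N): bond orders sum to 1 → 2 H
Lipinski HBD = 2.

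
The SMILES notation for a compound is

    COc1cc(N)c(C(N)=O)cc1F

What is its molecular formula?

Walk through each heavy atom and fill implicit hydrogens from standard valence (C 4, N 3, O 2, S 2, halogen 1); for lowercase aromatic atoms, an aromatic c carries 1 H when it has two neighbours and 0 H with three, and aromatic n carries 0 H:
  atom 1: C, bond orders sum to 1 (valence 4) → 3 H
  atom 2: O, bond orders sum to 2 (valence 2) → 0 H
  atom 3: aromatic c, 3 neighbours → 0 H
  atom 4: aromatic c, 2 neighbours → 1 H
  atom 5: aromatic c, 3 neighbours → 0 H
  atom 6: N, bond orders sum to 1 (valence 3) → 2 H
  atom 7: aromatic c, 3 neighbours → 0 H
  atom 8: C, bond orders sum to 4 (valence 4) → 0 H
  atom 9: N, bond orders sum to 1 (valence 3) → 2 H
  atom 10: O, bond orders sum to 2 (valence 2) → 0 H
  atom 11: aromatic c, 2 neighbours → 1 H
  atom 12: aromatic c, 3 neighbours → 0 H
  atom 13: F (halogen, monovalent) → 0 H
Totals → C:8, H:9, F:1, N:2, O:2.
In Hill order: C8H9FN2O2.

C8H9FN2O2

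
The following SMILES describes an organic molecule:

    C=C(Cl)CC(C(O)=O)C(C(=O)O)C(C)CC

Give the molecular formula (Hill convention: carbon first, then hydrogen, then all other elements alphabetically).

C11H17ClO4

Walk through each heavy atom and fill implicit hydrogens from standard valence (C 4, N 3, O 2, S 2, halogen 1):
  atom 1: C, bond orders sum to 2 (valence 4) → 2 H
  atom 2: C, bond orders sum to 4 (valence 4) → 0 H
  atom 3: Cl (halogen, monovalent) → 0 H
  atom 4: C, bond orders sum to 2 (valence 4) → 2 H
  atom 5: C, bond orders sum to 3 (valence 4) → 1 H
  atom 6: C, bond orders sum to 4 (valence 4) → 0 H
  atom 7: O, bond orders sum to 1 (valence 2) → 1 H
  atom 8: O, bond orders sum to 2 (valence 2) → 0 H
  atom 9: C, bond orders sum to 3 (valence 4) → 1 H
  atom 10: C, bond orders sum to 4 (valence 4) → 0 H
  atom 11: O, bond orders sum to 2 (valence 2) → 0 H
  atom 12: O, bond orders sum to 1 (valence 2) → 1 H
  atom 13: C, bond orders sum to 3 (valence 4) → 1 H
  atom 14: C, bond orders sum to 1 (valence 4) → 3 H
  atom 15: C, bond orders sum to 2 (valence 4) → 2 H
  atom 16: C, bond orders sum to 1 (valence 4) → 3 H
Totals → C:11, H:17, Cl:1, O:4.
In Hill order: C11H17ClO4.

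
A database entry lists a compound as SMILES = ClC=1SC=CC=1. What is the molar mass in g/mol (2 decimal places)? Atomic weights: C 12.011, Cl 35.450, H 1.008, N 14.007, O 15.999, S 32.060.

First, the molecular formula is C4H3ClS (counting implicit H from valence).
  C: 4 × 12.011 = 48.044
  Cl: 1 × 35.450 = 35.450
  H: 3 × 1.008 = 3.024
  S: 1 × 32.060 = 32.060
Sum: 4×12.011 + 1×35.450 + 3×1.008 + 1×32.060 = 118.578 → 118.58 g/mol.

118.58 g/mol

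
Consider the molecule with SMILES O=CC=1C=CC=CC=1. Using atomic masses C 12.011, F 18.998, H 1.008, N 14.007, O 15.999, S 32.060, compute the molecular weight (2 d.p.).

First, the molecular formula is C7H6O (counting implicit H from valence).
  C: 7 × 12.011 = 84.077
  H: 6 × 1.008 = 6.048
  O: 1 × 15.999 = 15.999
Sum: 7×12.011 + 6×1.008 + 1×15.999 = 106.124 → 106.12 g/mol.

106.12 g/mol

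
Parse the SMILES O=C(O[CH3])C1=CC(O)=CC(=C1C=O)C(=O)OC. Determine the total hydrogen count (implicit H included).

Walk through each heavy atom and fill implicit hydrogens from standard valence (C 4, N 3, O 2, S 2, halogen 1):
  atom 1: O, bond orders sum to 2 (valence 2) → 0 H
  atom 2: C, bond orders sum to 4 (valence 4) → 0 H
  atom 3: O, bond orders sum to 2 (valence 2) → 0 H
  atom 4: C with explicit H count 3
  atom 5: C, bond orders sum to 4 (valence 4) → 0 H
  atom 6: C, bond orders sum to 3 (valence 4) → 1 H
  atom 7: C, bond orders sum to 4 (valence 4) → 0 H
  atom 8: O, bond orders sum to 1 (valence 2) → 1 H
  atom 9: C, bond orders sum to 3 (valence 4) → 1 H
  atom 10: C, bond orders sum to 4 (valence 4) → 0 H
  atom 11: C, bond orders sum to 4 (valence 4) → 0 H
  atom 12: C, bond orders sum to 3 (valence 4) → 1 H
  atom 13: O, bond orders sum to 2 (valence 2) → 0 H
  atom 14: C, bond orders sum to 4 (valence 4) → 0 H
  atom 15: O, bond orders sum to 2 (valence 2) → 0 H
  atom 16: O, bond orders sum to 2 (valence 2) → 0 H
  atom 17: C, bond orders sum to 1 (valence 4) → 3 H
Total hydrogens: 10.

10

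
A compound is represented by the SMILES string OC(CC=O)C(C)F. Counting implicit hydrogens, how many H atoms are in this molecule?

Walk through each heavy atom and fill implicit hydrogens from standard valence (C 4, N 3, O 2, S 2, halogen 1):
  atom 1: O, bond orders sum to 1 (valence 2) → 1 H
  atom 2: C, bond orders sum to 3 (valence 4) → 1 H
  atom 3: C, bond orders sum to 2 (valence 4) → 2 H
  atom 4: C, bond orders sum to 3 (valence 4) → 1 H
  atom 5: O, bond orders sum to 2 (valence 2) → 0 H
  atom 6: C, bond orders sum to 3 (valence 4) → 1 H
  atom 7: C, bond orders sum to 1 (valence 4) → 3 H
  atom 8: F (halogen, monovalent) → 0 H
Total hydrogens: 9.

9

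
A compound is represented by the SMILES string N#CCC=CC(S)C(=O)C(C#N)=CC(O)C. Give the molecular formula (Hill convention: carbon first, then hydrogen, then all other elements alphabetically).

C11H12N2O2S

Walk through each heavy atom and fill implicit hydrogens from standard valence (C 4, N 3, O 2, S 2, halogen 1):
  atom 1: N, bond orders sum to 3 (valence 3) → 0 H
  atom 2: C, bond orders sum to 4 (valence 4) → 0 H
  atom 3: C, bond orders sum to 2 (valence 4) → 2 H
  atom 4: C, bond orders sum to 3 (valence 4) → 1 H
  atom 5: C, bond orders sum to 3 (valence 4) → 1 H
  atom 6: C, bond orders sum to 3 (valence 4) → 1 H
  atom 7: S, bond orders sum to 1 (valence 2) → 1 H
  atom 8: C, bond orders sum to 4 (valence 4) → 0 H
  atom 9: O, bond orders sum to 2 (valence 2) → 0 H
  atom 10: C, bond orders sum to 4 (valence 4) → 0 H
  atom 11: C, bond orders sum to 4 (valence 4) → 0 H
  atom 12: N, bond orders sum to 3 (valence 3) → 0 H
  atom 13: C, bond orders sum to 3 (valence 4) → 1 H
  atom 14: C, bond orders sum to 3 (valence 4) → 1 H
  atom 15: O, bond orders sum to 1 (valence 2) → 1 H
  atom 16: C, bond orders sum to 1 (valence 4) → 3 H
Totals → C:11, H:12, N:2, O:2, S:1.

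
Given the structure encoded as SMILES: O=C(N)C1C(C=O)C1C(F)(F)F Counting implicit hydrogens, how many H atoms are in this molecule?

Walk through each heavy atom and fill implicit hydrogens from standard valence (C 4, N 3, O 2, S 2, halogen 1):
  atom 1: O, bond orders sum to 2 (valence 2) → 0 H
  atom 2: C, bond orders sum to 4 (valence 4) → 0 H
  atom 3: N, bond orders sum to 1 (valence 3) → 2 H
  atom 4: C, bond orders sum to 3 (valence 4) → 1 H
  atom 5: C, bond orders sum to 3 (valence 4) → 1 H
  atom 6: C, bond orders sum to 3 (valence 4) → 1 H
  atom 7: O, bond orders sum to 2 (valence 2) → 0 H
  atom 8: C, bond orders sum to 3 (valence 4) → 1 H
  atom 9: C, bond orders sum to 4 (valence 4) → 0 H
  atom 10: F (halogen, monovalent) → 0 H
  atom 11: F (halogen, monovalent) → 0 H
  atom 12: F (halogen, monovalent) → 0 H
Total hydrogens: 6.

6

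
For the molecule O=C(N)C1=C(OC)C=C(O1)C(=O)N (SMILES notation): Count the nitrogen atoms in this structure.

Scan the SMILES for N atoms (remember two-letter symbols like Cl and Br are single atoms).
Nitrogen count: 2.

2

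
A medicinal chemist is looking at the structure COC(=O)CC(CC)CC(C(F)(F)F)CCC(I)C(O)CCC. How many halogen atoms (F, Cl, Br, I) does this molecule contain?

4

Halogen atoms appear at heavy-atom positions 12, 13, 14, 18 (3×F, 1×I).
Other groups present: 1 ester, 1 hydroxyl.
Halogen count: 4.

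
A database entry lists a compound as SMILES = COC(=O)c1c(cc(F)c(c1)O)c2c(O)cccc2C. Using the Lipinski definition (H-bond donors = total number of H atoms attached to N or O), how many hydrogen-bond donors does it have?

Donors: find every N or O and count the H atoms it carries.
  atom 2 (O): bond orders sum to 2 → 0 H
  atom 4 (O): bond orders sum to 2 → 0 H
  atom 12 (O): bond orders sum to 1 → 1 H
  atom 15 (O): bond orders sum to 1 → 1 H
Lipinski HBD = 2.

2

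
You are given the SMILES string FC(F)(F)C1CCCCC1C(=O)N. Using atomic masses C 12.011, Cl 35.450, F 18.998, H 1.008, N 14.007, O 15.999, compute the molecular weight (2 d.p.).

First, the molecular formula is C8H12F3NO (counting implicit H from valence).
  C: 8 × 12.011 = 96.088
  F: 3 × 18.998 = 56.994
  H: 12 × 1.008 = 12.096
  N: 1 × 14.007 = 14.007
  O: 1 × 15.999 = 15.999
Sum: 8×12.011 + 3×18.998 + 12×1.008 + 1×14.007 + 1×15.999 = 195.184 → 195.18 g/mol.

195.18 g/mol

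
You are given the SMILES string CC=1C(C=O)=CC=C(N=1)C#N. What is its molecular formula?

C8H6N2O

Walk through each heavy atom and fill implicit hydrogens from standard valence (C 4, N 3, O 2, S 2, halogen 1):
  atom 1: C, bond orders sum to 1 (valence 4) → 3 H
  atom 2: C, bond orders sum to 4 (valence 4) → 0 H
  atom 3: C, bond orders sum to 4 (valence 4) → 0 H
  atom 4: C, bond orders sum to 3 (valence 4) → 1 H
  atom 5: O, bond orders sum to 2 (valence 2) → 0 H
  atom 6: C, bond orders sum to 3 (valence 4) → 1 H
  atom 7: C, bond orders sum to 3 (valence 4) → 1 H
  atom 8: C, bond orders sum to 4 (valence 4) → 0 H
  atom 9: N, bond orders sum to 3 (valence 3) → 0 H
  atom 10: C, bond orders sum to 4 (valence 4) → 0 H
  atom 11: N, bond orders sum to 3 (valence 3) → 0 H
Totals → C:8, H:6, N:2, O:1.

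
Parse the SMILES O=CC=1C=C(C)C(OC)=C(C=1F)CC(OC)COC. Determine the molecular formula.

C14H19FO4

Walk through each heavy atom and fill implicit hydrogens from standard valence (C 4, N 3, O 2, S 2, halogen 1):
  atom 1: O, bond orders sum to 2 (valence 2) → 0 H
  atom 2: C, bond orders sum to 3 (valence 4) → 1 H
  atom 3: C, bond orders sum to 4 (valence 4) → 0 H
  atom 4: C, bond orders sum to 3 (valence 4) → 1 H
  atom 5: C, bond orders sum to 4 (valence 4) → 0 H
  atom 6: C, bond orders sum to 1 (valence 4) → 3 H
  atom 7: C, bond orders sum to 4 (valence 4) → 0 H
  atom 8: O, bond orders sum to 2 (valence 2) → 0 H
  atom 9: C, bond orders sum to 1 (valence 4) → 3 H
  atom 10: C, bond orders sum to 4 (valence 4) → 0 H
  atom 11: C, bond orders sum to 4 (valence 4) → 0 H
  atom 12: F (halogen, monovalent) → 0 H
  atom 13: C, bond orders sum to 2 (valence 4) → 2 H
  atom 14: C, bond orders sum to 3 (valence 4) → 1 H
  atom 15: O, bond orders sum to 2 (valence 2) → 0 H
  atom 16: C, bond orders sum to 1 (valence 4) → 3 H
  atom 17: C, bond orders sum to 2 (valence 4) → 2 H
  atom 18: O, bond orders sum to 2 (valence 2) → 0 H
  atom 19: C, bond orders sum to 1 (valence 4) → 3 H
Totals → C:14, H:19, F:1, O:4.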